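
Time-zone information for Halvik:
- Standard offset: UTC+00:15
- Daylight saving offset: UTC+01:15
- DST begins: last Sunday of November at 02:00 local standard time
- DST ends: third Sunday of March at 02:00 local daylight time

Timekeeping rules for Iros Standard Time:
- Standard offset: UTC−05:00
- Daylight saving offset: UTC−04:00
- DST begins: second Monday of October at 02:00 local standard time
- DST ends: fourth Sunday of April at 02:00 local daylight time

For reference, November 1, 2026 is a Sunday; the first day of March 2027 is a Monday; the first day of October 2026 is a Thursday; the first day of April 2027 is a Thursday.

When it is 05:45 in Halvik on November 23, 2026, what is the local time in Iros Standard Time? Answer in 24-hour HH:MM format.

1 November 2026 is a Sunday, so Sundays fall on 1, 8, 15, 22, 29; the last is November 29.
1 March 2027 is a Monday, so the first Sunday is March 7 and the third is March 21.
Daylight saving runs 29 November 2026 – 21 March 2027; November 23, 2026 is outside that window, so Halvik is on standard time at UTC+00:15.
05:45 Halvik − 0h15m = 05:30 UTC.
1 October 2026 is a Thursday, so the first Monday is October 5 and the second is October 12.
1 April 2027 is a Thursday, so the first Sunday is April 4 and the fourth is April 25.
At the standard offset (UTC−05:00), 05:30 UTC − 5h = 00:30 Iros Standard Time standard time.
Daylight saving runs 12 October 2026 – 25 April 2027; the standard-time date in Iros Standard Time, November 23, 2026, is inside that window, so Iros Standard Time is at UTC−04:00.
05:30 UTC − 4h = 01:30 Iros Standard Time.

01:30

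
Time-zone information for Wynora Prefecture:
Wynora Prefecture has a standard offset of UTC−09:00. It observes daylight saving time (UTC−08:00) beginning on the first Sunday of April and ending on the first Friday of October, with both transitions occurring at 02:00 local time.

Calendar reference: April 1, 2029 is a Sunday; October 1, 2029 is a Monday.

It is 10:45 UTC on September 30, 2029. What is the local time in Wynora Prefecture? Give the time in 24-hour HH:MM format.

1 April 2029 is a Sunday, so the first Sunday is April 1.
1 October 2029 is a Monday, so the first Friday is October 5.
At the standard offset (UTC−09:00), 10:45 UTC − 9h = 01:45 Wynora Prefecture standard time.
The standard-time date in Wynora Prefecture, September 30, 2029, lies within the daylight-saving period (1 April – 5 October), so Wynora Prefecture is on daylight time, UTC−08:00.
10:45 UTC − 8h = 02:45 local.

02:45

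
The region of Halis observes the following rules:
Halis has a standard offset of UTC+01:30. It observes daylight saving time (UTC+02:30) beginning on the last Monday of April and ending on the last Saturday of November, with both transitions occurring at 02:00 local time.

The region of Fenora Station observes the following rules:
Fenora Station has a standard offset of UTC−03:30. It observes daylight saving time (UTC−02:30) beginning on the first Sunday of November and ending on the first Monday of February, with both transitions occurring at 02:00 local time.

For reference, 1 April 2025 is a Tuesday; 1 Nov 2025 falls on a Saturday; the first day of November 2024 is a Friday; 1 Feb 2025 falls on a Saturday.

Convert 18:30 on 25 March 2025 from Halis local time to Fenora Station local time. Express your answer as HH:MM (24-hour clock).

13:30

1 April 2025 is a Tuesday, so Mondays fall on 7, 14, 21, 28; the last is April 28.
1 November 2025 is a Saturday, so Saturdays fall on 1, 8, 15, 22, 29; the last is November 29.
25 March 2025 does not fall between 28 April and 29 November, so daylight saving is not in effect and Halis is at UTC+01:30.
18:30 Halis − 1h30m = 17:00 UTC.
1 November 2024 is a Friday, so the first Sunday is November 3.
1 February 2025 is a Saturday, so the first Monday is February 3.
At the standard offset (UTC−03:30), 17:00 UTC − 3h30m = 13:30 Fenora Station standard time.
Daylight saving runs 3 November 2024 – 3 February 2025; the standard-time date in Fenora Station, 25 March 2025, is outside that window, so Fenora Station is on standard time at UTC−03:30.
17:00 UTC − 3h30m = 13:30 Fenora Station.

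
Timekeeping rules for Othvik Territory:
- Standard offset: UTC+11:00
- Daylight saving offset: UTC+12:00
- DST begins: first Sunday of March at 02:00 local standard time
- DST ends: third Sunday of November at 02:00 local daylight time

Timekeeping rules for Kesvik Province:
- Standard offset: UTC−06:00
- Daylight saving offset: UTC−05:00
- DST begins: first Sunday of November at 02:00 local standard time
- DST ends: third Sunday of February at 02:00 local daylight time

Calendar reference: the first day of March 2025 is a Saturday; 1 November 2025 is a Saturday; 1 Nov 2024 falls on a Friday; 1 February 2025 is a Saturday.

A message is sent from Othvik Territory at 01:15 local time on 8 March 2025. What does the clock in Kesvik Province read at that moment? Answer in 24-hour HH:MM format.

1 March 2025 is a Saturday, so the first Sunday is March 2.
1 November 2025 is a Saturday, so the first Sunday is November 2 and the third is November 16.
8 March 2025 lies within the daylight-saving period (2 March – 16 November), so Othvik Territory is on daylight time, UTC+12:00.
01:15 Othvik Territory − 12h = 13:15 UTC (rolling into the previous day, 7 March 2025).
1 November 2024 is a Friday, so the first Sunday is November 3.
1 February 2025 is a Saturday, so the first Sunday is February 2 and the third is February 16.
At the standard offset (UTC−06:00), 13:15 UTC − 6h = 07:15 Kesvik Province standard time.
Daylight saving runs 3 November 2024 – 16 February 2025; the standard-time date in Kesvik Province, 7 March 2025, is outside that window, so Kesvik Province is on standard time at UTC−06:00.
13:15 UTC − 6h = 07:15 Kesvik Province.

07:15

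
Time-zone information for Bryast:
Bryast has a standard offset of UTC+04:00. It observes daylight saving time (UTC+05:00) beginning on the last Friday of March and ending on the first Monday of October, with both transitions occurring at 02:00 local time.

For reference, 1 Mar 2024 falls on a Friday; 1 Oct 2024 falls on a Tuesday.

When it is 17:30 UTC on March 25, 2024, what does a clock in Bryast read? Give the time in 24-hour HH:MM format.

21:30

1 March 2024 is a Friday, so Fridays fall on 1, 8, 15, 22, 29; the last is March 29.
1 October 2024 is a Tuesday, so the first Monday is October 7.
At the standard offset (UTC+04:00), 17:30 UTC + 4h = 21:30 Bryast standard time.
Daylight saving runs 29 March – 7 October; the standard-time date in Bryast, March 25, 2024, is outside that window, so Bryast is on standard time at UTC+04:00.
17:30 UTC + 4h = 21:30 local.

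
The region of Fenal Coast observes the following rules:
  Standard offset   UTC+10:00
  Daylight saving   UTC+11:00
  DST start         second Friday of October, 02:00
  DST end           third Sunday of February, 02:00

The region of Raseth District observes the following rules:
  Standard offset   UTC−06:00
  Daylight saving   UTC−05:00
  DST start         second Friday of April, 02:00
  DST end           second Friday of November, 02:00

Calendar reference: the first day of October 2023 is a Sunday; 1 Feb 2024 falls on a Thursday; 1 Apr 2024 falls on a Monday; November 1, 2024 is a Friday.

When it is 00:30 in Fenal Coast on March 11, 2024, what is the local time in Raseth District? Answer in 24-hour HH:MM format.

1 October 2023 is a Sunday, so the first Friday is October 6 and the second is October 13.
1 February 2024 is a Thursday, so the first Sunday is February 4 and the third is February 18.
Daylight saving runs 13 October 2023 – 18 February 2024; March 11, 2024 is outside that window, so Fenal Coast is on standard time at UTC+10:00.
00:30 Fenal Coast − 10h = 14:30 UTC (rolling into the previous day, 10 March 2024).
1 April 2024 is a Monday, so the first Friday is April 5 and the second is April 12.
1 November 2024 is a Friday, so the first Friday is November 1 and the second is November 8.
At the standard offset (UTC−06:00), 14:30 UTC − 6h = 08:30 Raseth District standard time.
The standard-time date in Raseth District, March 10, 2024, is outside the daylight-saving period (12 April – 8 November), so Raseth District is on standard time, UTC−06:00.
14:30 UTC − 6h = 08:30 Raseth District.

08:30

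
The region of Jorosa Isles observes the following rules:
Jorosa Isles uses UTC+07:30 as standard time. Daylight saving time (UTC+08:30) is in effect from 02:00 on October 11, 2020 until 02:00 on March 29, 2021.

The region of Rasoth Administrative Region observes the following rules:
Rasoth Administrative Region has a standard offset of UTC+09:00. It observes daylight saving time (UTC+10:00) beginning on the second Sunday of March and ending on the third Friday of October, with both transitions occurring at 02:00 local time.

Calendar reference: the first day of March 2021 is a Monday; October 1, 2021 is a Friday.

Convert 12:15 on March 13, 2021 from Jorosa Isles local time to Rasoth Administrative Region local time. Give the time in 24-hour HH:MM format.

12:45

Daylight saving runs 11 October 2020 – 29 March 2021; March 13, 2021 is inside that window, so Jorosa Isles is at UTC+08:30.
12:15 Jorosa Isles − 8h30m = 03:45 UTC.
1 March 2021 is a Monday, so the first Sunday is March 7 and the second is March 14.
1 October 2021 is a Friday, so the first Friday is October 1 and the third is October 15.
At the standard offset (UTC+09:00), 03:45 UTC + 9h = 12:45 Rasoth Administrative Region standard time.
Daylight saving runs 14 March – 15 October; the standard-time date in Rasoth Administrative Region, March 13, 2021, is outside that window, so Rasoth Administrative Region is on standard time at UTC+09:00.
03:45 UTC + 9h = 12:45 Rasoth Administrative Region.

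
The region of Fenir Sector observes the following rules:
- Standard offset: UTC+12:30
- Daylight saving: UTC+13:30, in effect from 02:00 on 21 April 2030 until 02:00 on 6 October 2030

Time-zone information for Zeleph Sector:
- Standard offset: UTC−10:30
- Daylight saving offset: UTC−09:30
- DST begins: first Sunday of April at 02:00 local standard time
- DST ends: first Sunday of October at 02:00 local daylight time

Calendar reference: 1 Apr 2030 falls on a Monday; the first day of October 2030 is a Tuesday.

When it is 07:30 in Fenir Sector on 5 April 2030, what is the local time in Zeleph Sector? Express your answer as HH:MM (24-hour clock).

5 April 2030 does not fall between 21 April and 6 October, so daylight saving is not in effect and Fenir Sector is at UTC+12:30.
07:30 Fenir Sector − 12h30m = 19:00 UTC (rolling into the previous day, 4 April 2030).
1 April 2030 is a Monday, so the first Sunday is April 7.
1 October 2030 is a Tuesday, so the first Sunday is October 6.
At the standard offset (UTC−10:30), 19:00 UTC − 10h30m = 08:30 Zeleph Sector standard time.
Daylight saving runs 7 April – 6 October; the standard-time date in Zeleph Sector, 4 April 2030, is outside that window, so Zeleph Sector is on standard time at UTC−10:30.
19:00 UTC − 10h30m = 08:30 Zeleph Sector.

08:30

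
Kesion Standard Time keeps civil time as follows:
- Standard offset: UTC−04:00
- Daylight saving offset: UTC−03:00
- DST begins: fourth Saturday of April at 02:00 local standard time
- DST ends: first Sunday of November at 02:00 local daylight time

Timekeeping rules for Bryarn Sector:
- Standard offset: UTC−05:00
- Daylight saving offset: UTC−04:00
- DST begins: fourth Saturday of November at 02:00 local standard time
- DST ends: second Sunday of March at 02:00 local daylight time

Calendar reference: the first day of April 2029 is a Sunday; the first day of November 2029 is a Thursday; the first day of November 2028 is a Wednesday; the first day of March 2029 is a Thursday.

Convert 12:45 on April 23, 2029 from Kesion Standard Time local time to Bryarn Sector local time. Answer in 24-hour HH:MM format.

11:45

1 April 2029 is a Sunday, so the first Saturday is April 7 and the fourth is April 28.
1 November 2029 is a Thursday, so the first Sunday is November 4.
April 23, 2029 is outside the daylight-saving period (28 April – 4 November), so Kesion Standard Time is on standard time, UTC−04:00.
12:45 Kesion Standard Time + 4h = 16:45 UTC.
1 November 2028 is a Wednesday, so the first Saturday is November 4 and the fourth is November 25.
1 March 2029 is a Thursday, so the first Sunday is March 4 and the second is March 11.
At the standard offset (UTC−05:00), 16:45 UTC − 5h = 11:45 Bryarn Sector standard time.
The standard-time date in Bryarn Sector, April 23, 2029, does not fall between 25 November 2028 and 11 March 2029, so daylight saving is not in effect and Bryarn Sector is at UTC−05:00.
16:45 UTC − 5h = 11:45 Bryarn Sector.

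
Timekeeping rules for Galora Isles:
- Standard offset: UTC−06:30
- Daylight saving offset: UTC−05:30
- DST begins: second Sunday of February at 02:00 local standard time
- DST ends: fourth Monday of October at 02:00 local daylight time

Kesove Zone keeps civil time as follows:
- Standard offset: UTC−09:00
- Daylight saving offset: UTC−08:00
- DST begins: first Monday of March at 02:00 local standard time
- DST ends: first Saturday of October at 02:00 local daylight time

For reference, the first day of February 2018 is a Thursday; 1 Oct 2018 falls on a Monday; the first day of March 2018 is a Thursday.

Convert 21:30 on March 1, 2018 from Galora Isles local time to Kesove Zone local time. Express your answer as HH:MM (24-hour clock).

1 February 2018 is a Thursday, so the first Sunday is February 4 and the second is February 11.
1 October 2018 is a Monday, so the first Monday is October 1 and the fourth is October 22.
Daylight saving runs 11 February – 22 October; March 1, 2018 is inside that window, so Galora Isles is at UTC−05:30.
21:30 Galora Isles + 5h30m = 03:00 UTC (rolling into the next day, 2 March 2018).
1 March 2018 is a Thursday, so the first Monday is March 5.
1 October 2018 is a Monday, so the first Saturday is October 6.
At the standard offset (UTC−09:00), 03:00 UTC − 9h = 18:00 Kesove Zone standard time (rolling into the previous day, 1 March 2018).
The standard-time date in Kesove Zone, March 1, 2018, is outside the daylight-saving period (5 March – 6 October), so Kesove Zone is on standard time, UTC−09:00.
03:00 UTC − 9h = 18:00 Kesove Zone (rolling into the previous day, 1 March 2018).

18:00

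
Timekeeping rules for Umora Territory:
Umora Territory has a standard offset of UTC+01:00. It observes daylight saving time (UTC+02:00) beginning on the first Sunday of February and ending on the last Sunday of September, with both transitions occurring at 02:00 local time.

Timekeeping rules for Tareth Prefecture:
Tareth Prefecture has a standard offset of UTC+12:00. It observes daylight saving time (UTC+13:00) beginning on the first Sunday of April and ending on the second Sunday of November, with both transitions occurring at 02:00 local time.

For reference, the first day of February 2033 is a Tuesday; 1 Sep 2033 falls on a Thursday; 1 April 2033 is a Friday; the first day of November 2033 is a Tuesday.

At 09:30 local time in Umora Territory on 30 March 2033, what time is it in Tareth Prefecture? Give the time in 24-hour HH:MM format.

1 February 2033 is a Tuesday, so the first Sunday is February 6.
1 September 2033 is a Thursday, so Sundays fall on 4, 11, 18, 25; the last is September 25.
30 March 2033 lies within the daylight-saving period (6 February – 25 September), so Umora Territory is on daylight time, UTC+02:00.
09:30 Umora Territory − 2h = 07:30 UTC.
1 April 2033 is a Friday, so the first Sunday is April 3.
1 November 2033 is a Tuesday, so the first Sunday is November 6 and the second is November 13.
At the standard offset (UTC+12:00), 07:30 UTC + 12h = 19:30 Tareth Prefecture standard time.
The standard-time date in Tareth Prefecture, 30 March 2033, is outside the daylight-saving period (3 April – 13 November), so Tareth Prefecture is on standard time, UTC+12:00.
07:30 UTC + 12h = 19:30 Tareth Prefecture.

19:30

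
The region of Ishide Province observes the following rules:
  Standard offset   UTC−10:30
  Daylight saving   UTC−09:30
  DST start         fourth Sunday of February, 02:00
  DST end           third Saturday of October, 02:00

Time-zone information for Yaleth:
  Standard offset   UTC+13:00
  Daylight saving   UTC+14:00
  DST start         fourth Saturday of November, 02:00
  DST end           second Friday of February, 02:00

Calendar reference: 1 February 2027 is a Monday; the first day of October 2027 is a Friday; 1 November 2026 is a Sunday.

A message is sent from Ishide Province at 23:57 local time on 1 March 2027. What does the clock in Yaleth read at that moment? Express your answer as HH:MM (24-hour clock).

22:27

1 February 2027 is a Monday, so the first Sunday is February 7 and the fourth is February 28.
1 October 2027 is a Friday, so the first Saturday is October 2 and the third is October 16.
1 March 2027 lies within the daylight-saving period (28 February – 16 October), so Ishide Province is on daylight time, UTC−09:30.
23:57 Ishide Province + 9h30m = 09:27 UTC (rolling into the next day, 2 March 2027).
1 November 2026 is a Sunday, so the first Saturday is November 7 and the fourth is November 28.
1 February 2027 is a Monday, so the first Friday is February 5 and the second is February 12.
At the standard offset (UTC+13:00), 09:27 UTC + 13h = 22:27 Yaleth standard time.
The standard-time date in Yaleth, 2 March 2027, is outside the daylight-saving period (28 November 2026 – 12 February 2027), so Yaleth is on standard time, UTC+13:00.
09:27 UTC + 13h = 22:27 Yaleth.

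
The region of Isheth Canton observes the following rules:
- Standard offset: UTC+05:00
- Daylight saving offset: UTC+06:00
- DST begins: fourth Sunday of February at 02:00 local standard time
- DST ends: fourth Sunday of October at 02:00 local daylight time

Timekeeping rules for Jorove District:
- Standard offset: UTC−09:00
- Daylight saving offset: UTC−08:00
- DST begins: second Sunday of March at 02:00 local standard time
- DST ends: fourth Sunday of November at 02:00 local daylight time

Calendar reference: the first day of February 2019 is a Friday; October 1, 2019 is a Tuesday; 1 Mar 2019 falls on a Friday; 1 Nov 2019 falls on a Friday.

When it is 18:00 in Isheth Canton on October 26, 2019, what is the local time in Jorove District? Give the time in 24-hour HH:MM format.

1 February 2019 is a Friday, so the first Sunday is February 3 and the fourth is February 24.
1 October 2019 is a Tuesday, so the first Sunday is October 6 and the fourth is October 27.
October 26, 2019 falls between 24 February and 27 October, so daylight saving is in effect and Isheth Canton is at UTC+06:00.
18:00 Isheth Canton − 6h = 12:00 UTC.
1 March 2019 is a Friday, so the first Sunday is March 3 and the second is March 10.
1 November 2019 is a Friday, so the first Sunday is November 3 and the fourth is November 24.
At the standard offset (UTC−09:00), 12:00 UTC − 9h = 03:00 Jorove District standard time.
The standard-time date in Jorove District, October 26, 2019, lies within the daylight-saving period (10 March – 24 November), so Jorove District is on daylight time, UTC−08:00.
12:00 UTC − 8h = 04:00 Jorove District.

04:00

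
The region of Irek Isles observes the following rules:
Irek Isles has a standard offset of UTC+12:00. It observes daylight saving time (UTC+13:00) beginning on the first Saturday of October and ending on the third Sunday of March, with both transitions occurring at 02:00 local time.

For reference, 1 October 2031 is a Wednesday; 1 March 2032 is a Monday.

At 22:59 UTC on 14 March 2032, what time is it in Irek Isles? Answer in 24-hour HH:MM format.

1 October 2031 is a Wednesday, so the first Saturday is October 4.
1 March 2032 is a Monday, so the first Sunday is March 7 and the third is March 21.
At the standard offset (UTC+12:00), 22:59 UTC + 12h = 10:59 Irek Isles standard time (rolling into the next day, 15 March 2032).
The standard-time date in Irek Isles, 15 March 2032, lies within the daylight-saving period (4 October 2031 – 21 March 2032), so Irek Isles is on daylight time, UTC+13:00.
22:59 UTC + 13h = 11:59 local (rolling into the next day, 15 March 2032).

11:59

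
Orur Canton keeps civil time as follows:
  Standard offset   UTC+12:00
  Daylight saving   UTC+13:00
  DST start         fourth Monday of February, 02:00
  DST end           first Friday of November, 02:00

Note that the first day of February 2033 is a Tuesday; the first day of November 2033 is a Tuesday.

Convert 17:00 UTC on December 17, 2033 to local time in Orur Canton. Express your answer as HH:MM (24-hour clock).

05:00

1 February 2033 is a Tuesday, so the first Monday is February 7 and the fourth is February 28.
1 November 2033 is a Tuesday, so the first Friday is November 4.
At the standard offset (UTC+12:00), 17:00 UTC + 12h = 05:00 Orur Canton standard time (rolling into the next day, 18 December 2033).
Daylight saving runs 28 February – 4 November; the standard-time date in Orur Canton, December 18, 2033, is outside that window, so Orur Canton is on standard time at UTC+12:00.
17:00 UTC + 12h = 05:00 local (rolling into the next day, 18 December 2033).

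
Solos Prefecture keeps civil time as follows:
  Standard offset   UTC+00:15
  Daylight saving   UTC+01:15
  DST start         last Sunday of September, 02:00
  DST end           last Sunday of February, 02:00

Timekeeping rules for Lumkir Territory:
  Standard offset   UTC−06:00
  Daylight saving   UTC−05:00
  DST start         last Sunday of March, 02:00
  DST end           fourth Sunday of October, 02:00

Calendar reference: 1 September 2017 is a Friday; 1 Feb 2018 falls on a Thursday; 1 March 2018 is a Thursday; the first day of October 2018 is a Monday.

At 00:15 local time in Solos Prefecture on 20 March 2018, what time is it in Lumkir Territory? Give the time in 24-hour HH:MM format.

1 September 2017 is a Friday, so Sundays fall on 3, 10, 17, 24; the last is September 24.
1 February 2018 is a Thursday, so Sundays fall on 4, 11, 18, 25; the last is February 25.
20 March 2018 does not fall between 24 September 2017 and 25 February 2018, so daylight saving is not in effect and Solos Prefecture is at UTC+00:15.
00:15 Solos Prefecture − 0h15m = 00:00 UTC.
1 March 2018 is a Thursday, so Sundays fall on 4, 11, 18, 25; the last is March 25.
1 October 2018 is a Monday, so the first Sunday is October 7 and the fourth is October 28.
At the standard offset (UTC−06:00), 00:00 UTC − 6h = 18:00 Lumkir Territory standard time (rolling into the previous day, 19 March 2018).
Daylight saving runs 25 March – 28 October; the standard-time date in Lumkir Territory, 19 March 2018, is outside that window, so Lumkir Territory is on standard time at UTC−06:00.
00:00 UTC − 6h = 18:00 Lumkir Territory (rolling into the previous day, 19 March 2018).

18:00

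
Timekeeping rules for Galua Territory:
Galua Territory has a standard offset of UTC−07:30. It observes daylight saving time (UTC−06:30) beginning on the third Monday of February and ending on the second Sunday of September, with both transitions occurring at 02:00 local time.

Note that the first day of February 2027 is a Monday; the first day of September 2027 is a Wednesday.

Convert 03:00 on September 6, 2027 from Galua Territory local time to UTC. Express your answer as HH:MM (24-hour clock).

1 February 2027 is a Monday, so the first Monday is February 1 and the third is February 15.
1 September 2027 is a Wednesday, so the first Sunday is September 5 and the second is September 12.
September 6, 2027 falls between 15 February and 12 September, so daylight saving is in effect and Galua Territory is at UTC−06:30.
03:00 local + 6h30m = 09:30 UTC.

09:30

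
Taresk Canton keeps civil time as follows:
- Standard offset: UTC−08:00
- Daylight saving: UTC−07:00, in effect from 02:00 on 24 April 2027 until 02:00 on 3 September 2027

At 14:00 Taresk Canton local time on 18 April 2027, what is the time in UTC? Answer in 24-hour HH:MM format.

Daylight saving runs 24 April – 3 September; 18 April 2027 is outside that window, so Taresk Canton is on standard time at UTC−08:00.
14:00 local + 8h = 22:00 UTC.

22:00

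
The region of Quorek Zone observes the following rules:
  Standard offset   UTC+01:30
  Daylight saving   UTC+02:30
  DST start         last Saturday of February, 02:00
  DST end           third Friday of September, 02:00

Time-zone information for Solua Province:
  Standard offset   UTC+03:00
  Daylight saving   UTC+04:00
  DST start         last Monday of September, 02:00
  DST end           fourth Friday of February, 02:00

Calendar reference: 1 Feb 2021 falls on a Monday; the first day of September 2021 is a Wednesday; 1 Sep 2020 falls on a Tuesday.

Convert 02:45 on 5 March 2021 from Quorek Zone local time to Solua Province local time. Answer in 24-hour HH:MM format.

03:15

1 February 2021 is a Monday, so Saturdays fall on 6, 13, 20, 27; the last is February 27.
1 September 2021 is a Wednesday, so the first Friday is September 3 and the third is September 17.
Daylight saving runs 27 February – 17 September; 5 March 2021 is inside that window, so Quorek Zone is at UTC+02:30.
02:45 Quorek Zone − 2h30m = 00:15 UTC.
1 September 2020 is a Tuesday, so Mondays fall on 7, 14, 21, 28; the last is September 28.
1 February 2021 is a Monday, so the first Friday is February 5 and the fourth is February 26.
At the standard offset (UTC+03:00), 00:15 UTC + 3h = 03:15 Solua Province standard time.
The standard-time date in Solua Province, 5 March 2021, is outside the daylight-saving period (28 September 2020 – 26 February 2021), so Solua Province is on standard time, UTC+03:00.
00:15 UTC + 3h = 03:15 Solua Province.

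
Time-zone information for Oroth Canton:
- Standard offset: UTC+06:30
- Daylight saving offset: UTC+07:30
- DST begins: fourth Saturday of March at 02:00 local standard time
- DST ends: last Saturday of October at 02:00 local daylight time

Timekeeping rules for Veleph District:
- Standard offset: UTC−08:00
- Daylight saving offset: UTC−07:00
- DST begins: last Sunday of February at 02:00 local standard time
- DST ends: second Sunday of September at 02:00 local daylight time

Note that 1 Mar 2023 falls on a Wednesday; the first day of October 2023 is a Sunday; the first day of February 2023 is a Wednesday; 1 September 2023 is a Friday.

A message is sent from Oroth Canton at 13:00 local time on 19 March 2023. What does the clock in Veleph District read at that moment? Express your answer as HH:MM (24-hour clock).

23:30

1 March 2023 is a Wednesday, so the first Saturday is March 4 and the fourth is March 25.
1 October 2023 is a Sunday, so Saturdays fall on 7, 14, 21, 28; the last is October 28.
Daylight saving runs 25 March – 28 October; 19 March 2023 is outside that window, so Oroth Canton is on standard time at UTC+06:30.
13:00 Oroth Canton − 6h30m = 06:30 UTC.
1 February 2023 is a Wednesday, so Sundays fall on 5, 12, 19, 26; the last is February 26.
1 September 2023 is a Friday, so the first Sunday is September 3 and the second is September 10.
At the standard offset (UTC−08:00), 06:30 UTC − 8h = 22:30 Veleph District standard time (rolling into the previous day, 18 March 2023).
The standard-time date in Veleph District, 18 March 2023, lies within the daylight-saving period (26 February – 10 September), so Veleph District is on daylight time, UTC−07:00.
06:30 UTC − 7h = 23:30 Veleph District (rolling into the previous day, 18 March 2023).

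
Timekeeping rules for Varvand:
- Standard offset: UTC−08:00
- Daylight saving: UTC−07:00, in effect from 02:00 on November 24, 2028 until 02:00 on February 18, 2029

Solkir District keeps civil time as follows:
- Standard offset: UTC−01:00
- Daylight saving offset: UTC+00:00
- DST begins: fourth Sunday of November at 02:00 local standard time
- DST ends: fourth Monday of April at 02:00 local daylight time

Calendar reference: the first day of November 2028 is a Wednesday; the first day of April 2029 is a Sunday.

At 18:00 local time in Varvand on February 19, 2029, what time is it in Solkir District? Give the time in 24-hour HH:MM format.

February 19, 2029 does not fall between 24 November 2028 and 18 February 2029, so daylight saving is not in effect and Varvand is at UTC−08:00.
18:00 Varvand + 8h = 02:00 UTC (rolling into the next day, 20 February 2029).
1 November 2028 is a Wednesday, so the first Sunday is November 5 and the fourth is November 26.
1 April 2029 is a Sunday, so the first Monday is April 2 and the fourth is April 23.
At the standard offset (UTC−01:00), 02:00 UTC − 1h = 01:00 Solkir District standard time.
The standard-time date in Solkir District, February 20, 2029, lies within the daylight-saving period (26 November 2028 – 23 April 2029), so Solkir District is on daylight time, UTC+00:00.
02:00 UTC + 0h = 02:00 Solkir District.

02:00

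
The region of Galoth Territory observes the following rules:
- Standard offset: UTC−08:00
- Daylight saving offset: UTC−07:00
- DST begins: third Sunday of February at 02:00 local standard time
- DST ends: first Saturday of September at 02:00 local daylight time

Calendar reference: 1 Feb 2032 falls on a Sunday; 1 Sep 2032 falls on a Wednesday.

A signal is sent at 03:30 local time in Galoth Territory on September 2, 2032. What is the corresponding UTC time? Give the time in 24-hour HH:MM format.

1 February 2032 is a Sunday, so the first Sunday is February 1 and the third is February 15.
1 September 2032 is a Wednesday, so the first Saturday is September 4.
September 2, 2032 falls between 15 February and 4 September, so daylight saving is in effect and Galoth Territory is at UTC−07:00.
03:30 local + 7h = 10:30 UTC.

10:30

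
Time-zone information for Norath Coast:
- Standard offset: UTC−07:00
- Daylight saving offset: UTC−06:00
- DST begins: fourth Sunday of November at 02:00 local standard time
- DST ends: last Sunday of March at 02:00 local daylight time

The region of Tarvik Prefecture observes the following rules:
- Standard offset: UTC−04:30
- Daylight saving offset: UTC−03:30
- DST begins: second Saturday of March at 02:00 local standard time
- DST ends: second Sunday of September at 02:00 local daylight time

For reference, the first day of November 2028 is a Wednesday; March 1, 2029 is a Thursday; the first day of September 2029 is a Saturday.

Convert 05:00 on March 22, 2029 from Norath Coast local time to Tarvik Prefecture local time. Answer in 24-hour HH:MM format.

07:30

1 November 2028 is a Wednesday, so the first Sunday is November 5 and the fourth is November 26.
1 March 2029 is a Thursday, so Sundays fall on 4, 11, 18, 25; the last is March 25.
Daylight saving runs 26 November 2028 – 25 March 2029; March 22, 2029 is inside that window, so Norath Coast is at UTC−06:00.
05:00 Norath Coast + 6h = 11:00 UTC.
1 March 2029 is a Thursday, so the first Saturday is March 3 and the second is March 10.
1 September 2029 is a Saturday, so the first Sunday is September 2 and the second is September 9.
At the standard offset (UTC−04:30), 11:00 UTC − 4h30m = 06:30 Tarvik Prefecture standard time.
The standard-time date in Tarvik Prefecture, March 22, 2029, lies within the daylight-saving period (10 March – 9 September), so Tarvik Prefecture is on daylight time, UTC−03:30.
11:00 UTC − 3h30m = 07:30 Tarvik Prefecture.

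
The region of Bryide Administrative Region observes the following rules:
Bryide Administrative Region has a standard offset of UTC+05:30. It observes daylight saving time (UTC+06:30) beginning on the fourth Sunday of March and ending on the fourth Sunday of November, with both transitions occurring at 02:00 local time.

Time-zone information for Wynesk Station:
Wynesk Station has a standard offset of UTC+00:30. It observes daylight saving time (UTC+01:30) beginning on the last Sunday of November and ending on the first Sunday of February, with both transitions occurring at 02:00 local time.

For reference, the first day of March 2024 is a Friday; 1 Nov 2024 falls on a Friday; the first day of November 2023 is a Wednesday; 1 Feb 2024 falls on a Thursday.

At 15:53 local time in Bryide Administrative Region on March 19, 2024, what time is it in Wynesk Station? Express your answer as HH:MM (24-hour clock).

1 March 2024 is a Friday, so the first Sunday is March 3 and the fourth is March 24.
1 November 2024 is a Friday, so the first Sunday is November 3 and the fourth is November 24.
March 19, 2024 does not fall between 24 March and 24 November, so daylight saving is not in effect and Bryide Administrative Region is at UTC+05:30.
15:53 Bryide Administrative Region − 5h30m = 10:23 UTC.
1 November 2023 is a Wednesday, so Sundays fall on 5, 12, 19, 26; the last is November 26.
1 February 2024 is a Thursday, so the first Sunday is February 4.
At the standard offset (UTC+00:30), 10:23 UTC + 0h30m = 10:53 Wynesk Station standard time.
The standard-time date in Wynesk Station, March 19, 2024, does not fall between 26 November 2023 and 4 February 2024, so daylight saving is not in effect and Wynesk Station is at UTC+00:30.
10:23 UTC + 0h30m = 10:53 Wynesk Station.

10:53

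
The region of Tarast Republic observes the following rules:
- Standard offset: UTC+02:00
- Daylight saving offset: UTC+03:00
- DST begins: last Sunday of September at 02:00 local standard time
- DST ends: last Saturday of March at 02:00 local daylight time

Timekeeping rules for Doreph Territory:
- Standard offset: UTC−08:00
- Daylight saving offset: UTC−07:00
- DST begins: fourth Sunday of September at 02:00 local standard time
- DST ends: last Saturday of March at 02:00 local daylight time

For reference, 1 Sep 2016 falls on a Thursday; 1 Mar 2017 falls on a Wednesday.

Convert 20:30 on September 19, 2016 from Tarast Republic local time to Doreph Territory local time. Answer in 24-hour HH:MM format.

1 September 2016 is a Thursday, so Sundays fall on 4, 11, 18, 25; the last is September 25.
1 March 2017 is a Wednesday, so Saturdays fall on 4, 11, 18, 25; the last is March 25.
September 19, 2016 is outside the daylight-saving period (25 September 2016 – 25 March 2017), so Tarast Republic is on standard time, UTC+02:00.
20:30 Tarast Republic − 2h = 18:30 UTC.
1 September 2016 is a Thursday, so the first Sunday is September 4 and the fourth is September 25.
1 March 2017 is a Wednesday, so Saturdays fall on 4, 11, 18, 25; the last is March 25.
At the standard offset (UTC−08:00), 18:30 UTC − 8h = 10:30 Doreph Territory standard time.
Daylight saving runs 25 September 2016 – 25 March 2017; the standard-time date in Doreph Territory, September 19, 2016, is outside that window, so Doreph Territory is on standard time at UTC−08:00.
18:30 UTC − 8h = 10:30 Doreph Territory.

10:30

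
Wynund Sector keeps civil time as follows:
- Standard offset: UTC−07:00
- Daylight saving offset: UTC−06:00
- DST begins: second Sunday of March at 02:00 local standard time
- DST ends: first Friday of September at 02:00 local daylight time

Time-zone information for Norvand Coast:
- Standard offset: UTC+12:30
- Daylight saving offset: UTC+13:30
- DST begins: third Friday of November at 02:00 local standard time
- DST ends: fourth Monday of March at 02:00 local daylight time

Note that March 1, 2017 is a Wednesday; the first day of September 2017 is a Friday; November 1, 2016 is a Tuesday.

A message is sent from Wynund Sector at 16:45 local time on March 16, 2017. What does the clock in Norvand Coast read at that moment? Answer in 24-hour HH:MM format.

12:15

1 March 2017 is a Wednesday, so the first Sunday is March 5 and the second is March 12.
1 September 2017 is a Friday, so the first Friday is September 1.
March 16, 2017 falls between 12 March and 1 September, so daylight saving is in effect and Wynund Sector is at UTC−06:00.
16:45 Wynund Sector + 6h = 22:45 UTC.
1 November 2016 is a Tuesday, so the first Friday is November 4 and the third is November 18.
1 March 2017 is a Wednesday, so the first Monday is March 6 and the fourth is March 27.
At the standard offset (UTC+12:30), 22:45 UTC + 12h30m = 11:15 Norvand Coast standard time (rolling into the next day, 17 March 2017).
The standard-time date in Norvand Coast, March 17, 2017, lies within the daylight-saving period (18 November 2016 – 27 March 2017), so Norvand Coast is on daylight time, UTC+13:30.
22:45 UTC + 13h30m = 12:15 Norvand Coast (rolling into the next day, 17 March 2017).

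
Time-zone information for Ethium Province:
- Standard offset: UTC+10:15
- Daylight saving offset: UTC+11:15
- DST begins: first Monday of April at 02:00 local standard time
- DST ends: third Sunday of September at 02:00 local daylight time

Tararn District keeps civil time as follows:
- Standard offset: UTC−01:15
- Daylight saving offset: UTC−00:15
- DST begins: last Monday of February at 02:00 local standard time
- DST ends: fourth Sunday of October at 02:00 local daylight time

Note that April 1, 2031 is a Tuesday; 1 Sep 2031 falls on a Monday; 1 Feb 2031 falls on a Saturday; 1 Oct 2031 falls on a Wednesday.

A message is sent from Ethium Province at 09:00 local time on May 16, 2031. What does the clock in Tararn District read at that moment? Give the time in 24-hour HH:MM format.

21:30

1 April 2031 is a Tuesday, so the first Monday is April 7.
1 September 2031 is a Monday, so the first Sunday is September 7 and the third is September 21.
May 16, 2031 lies within the daylight-saving period (7 April – 21 September), so Ethium Province is on daylight time, UTC+11:15.
09:00 Ethium Province − 11h15m = 21:45 UTC (rolling into the previous day, 15 May 2031).
1 February 2031 is a Saturday, so Mondays fall on 3, 10, 17, 24; the last is February 24.
1 October 2031 is a Wednesday, so the first Sunday is October 5 and the fourth is October 26.
At the standard offset (UTC−01:15), 21:45 UTC − 1h15m = 20:30 Tararn District standard time.
The standard-time date in Tararn District, May 15, 2031, lies within the daylight-saving period (24 February – 26 October), so Tararn District is on daylight time, UTC−00:15.
21:45 UTC − 0h15m = 21:30 Tararn District.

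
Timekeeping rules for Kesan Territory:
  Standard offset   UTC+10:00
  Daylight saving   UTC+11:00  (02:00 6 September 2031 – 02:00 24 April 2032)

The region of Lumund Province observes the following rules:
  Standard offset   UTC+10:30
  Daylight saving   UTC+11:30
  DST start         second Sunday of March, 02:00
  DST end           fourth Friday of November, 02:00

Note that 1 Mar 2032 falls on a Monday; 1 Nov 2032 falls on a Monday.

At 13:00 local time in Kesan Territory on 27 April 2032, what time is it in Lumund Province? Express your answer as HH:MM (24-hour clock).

27 April 2032 is outside the daylight-saving period (6 September 2031 – 24 April 2032), so Kesan Territory is on standard time, UTC+10:00.
13:00 Kesan Territory − 10h = 03:00 UTC.
1 March 2032 is a Monday, so the first Sunday is March 7 and the second is March 14.
1 November 2032 is a Monday, so the first Friday is November 5 and the fourth is November 26.
At the standard offset (UTC+10:30), 03:00 UTC + 10h30m = 13:30 Lumund Province standard time.
The standard-time date in Lumund Province, 27 April 2032, falls between 14 March and 26 November, so daylight saving is in effect and Lumund Province is at UTC+11:30.
03:00 UTC + 11h30m = 14:30 Lumund Province.

14:30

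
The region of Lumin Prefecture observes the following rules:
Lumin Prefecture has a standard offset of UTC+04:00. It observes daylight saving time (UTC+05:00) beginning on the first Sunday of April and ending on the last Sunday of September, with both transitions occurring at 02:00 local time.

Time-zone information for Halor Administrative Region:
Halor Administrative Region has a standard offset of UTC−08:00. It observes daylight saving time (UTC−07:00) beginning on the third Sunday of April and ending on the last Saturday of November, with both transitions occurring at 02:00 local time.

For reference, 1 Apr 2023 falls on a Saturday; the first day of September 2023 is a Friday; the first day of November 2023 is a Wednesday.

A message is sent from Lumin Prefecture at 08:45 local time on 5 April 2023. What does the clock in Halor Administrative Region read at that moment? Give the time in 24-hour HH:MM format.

19:45

1 April 2023 is a Saturday, so the first Sunday is April 2.
1 September 2023 is a Friday, so Sundays fall on 3, 10, 17, 24; the last is September 24.
Daylight saving runs 2 April – 24 September; 5 April 2023 is inside that window, so Lumin Prefecture is at UTC+05:00.
08:45 Lumin Prefecture − 5h = 03:45 UTC.
1 April 2023 is a Saturday, so the first Sunday is April 2 and the third is April 16.
1 November 2023 is a Wednesday, so Saturdays fall on 4, 11, 18, 25; the last is November 25.
At the standard offset (UTC−08:00), 03:45 UTC − 8h = 19:45 Halor Administrative Region standard time (rolling into the previous day, 4 April 2023).
The standard-time date in Halor Administrative Region, 4 April 2023, is outside the daylight-saving period (16 April – 25 November), so Halor Administrative Region is on standard time, UTC−08:00.
03:45 UTC − 8h = 19:45 Halor Administrative Region (rolling into the previous day, 4 April 2023).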